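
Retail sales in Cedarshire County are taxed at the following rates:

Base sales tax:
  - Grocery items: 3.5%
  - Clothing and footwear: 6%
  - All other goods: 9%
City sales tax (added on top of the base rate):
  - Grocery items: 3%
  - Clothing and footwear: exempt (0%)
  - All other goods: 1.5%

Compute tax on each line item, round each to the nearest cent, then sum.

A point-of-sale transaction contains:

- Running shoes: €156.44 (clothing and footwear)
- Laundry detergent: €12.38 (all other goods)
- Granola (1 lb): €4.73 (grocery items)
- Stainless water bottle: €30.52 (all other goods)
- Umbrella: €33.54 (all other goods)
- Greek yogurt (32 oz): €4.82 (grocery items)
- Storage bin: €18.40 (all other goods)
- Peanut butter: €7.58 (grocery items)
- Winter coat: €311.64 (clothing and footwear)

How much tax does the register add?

€39.15

Running shoes €156.44: clothing and footwear → 6% + 0% city = 6% → €9.39
Laundry detergent €12.38: all other goods → 9% + 1.5% city = 10.5% → €1.30
Granola (1 lb) €4.73: grocery items → 3.5% + 3% city = 6.5% → €0.31
Stainless water bottle €30.52: all other goods → 9% + 1.5% city = 10.5% → €3.20
Umbrella €33.54: all other goods → 9% + 1.5% city = 10.5% → €3.52
Greek yogurt (32 oz) €4.82: grocery items → 3.5% + 3% city = 6.5% → €0.31
Storage bin €18.40: all other goods → 9% + 1.5% city = 10.5% → €1.93
Peanut butter €7.58: grocery items → 3.5% + 3% city = 6.5% → €0.49
Winter coat €311.64: clothing and footwear → 6% + 0% city = 6% → €18.70
Total tax = €9.39 + €1.30 + €0.31 + €3.20 + €3.52 + €0.31 + €1.93 + €0.49 + €18.70 = €39.15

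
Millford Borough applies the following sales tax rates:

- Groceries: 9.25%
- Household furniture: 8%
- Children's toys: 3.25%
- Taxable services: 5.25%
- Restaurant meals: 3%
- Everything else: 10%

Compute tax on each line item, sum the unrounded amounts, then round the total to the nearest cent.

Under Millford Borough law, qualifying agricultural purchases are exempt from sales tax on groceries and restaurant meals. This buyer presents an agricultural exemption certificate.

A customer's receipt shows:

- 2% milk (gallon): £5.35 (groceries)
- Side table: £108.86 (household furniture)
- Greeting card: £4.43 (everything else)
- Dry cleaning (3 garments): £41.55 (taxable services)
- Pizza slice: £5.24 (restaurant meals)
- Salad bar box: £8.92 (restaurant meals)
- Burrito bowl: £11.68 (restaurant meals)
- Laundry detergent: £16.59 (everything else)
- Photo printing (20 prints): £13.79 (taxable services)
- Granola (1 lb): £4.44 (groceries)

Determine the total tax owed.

2% milk (gallon) £5.35: groceries, buyer-exempt → 0% → £0.00
Side table £108.86: household furniture → 8% → £8.7088
Greeting card £4.43: everything else → 10% → £0.443
Dry cleaning (3 garments) £41.55: taxable services → 5.25% → £2.181375
Pizza slice £5.24: restaurant meals, buyer-exempt → 0% → £0.00
Salad bar box £8.92: restaurant meals, buyer-exempt → 0% → £0.00
Burrito bowl £11.68: restaurant meals, buyer-exempt → 0% → £0.00
Laundry detergent £16.59: everything else → 10% → £1.659
Photo printing (20 prints) £13.79: taxable services → 5.25% → £0.723975
Granola (1 lb) £4.44: groceries, buyer-exempt → 0% → £0.00
Unrounded tax sum = £13.71615 → £13.72

£13.72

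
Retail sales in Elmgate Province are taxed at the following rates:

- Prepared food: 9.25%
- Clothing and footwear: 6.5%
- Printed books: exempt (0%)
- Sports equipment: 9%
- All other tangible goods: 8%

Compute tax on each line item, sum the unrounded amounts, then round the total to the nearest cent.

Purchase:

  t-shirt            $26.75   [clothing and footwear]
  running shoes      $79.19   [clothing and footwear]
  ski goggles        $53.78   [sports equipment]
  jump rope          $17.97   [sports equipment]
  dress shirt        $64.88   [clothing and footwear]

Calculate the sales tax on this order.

T-shirt $26.75: clothing and footwear → 6.5% → $1.73875
Running shoes $79.19: clothing and footwear → 6.5% → $5.14735
Ski goggles $53.78: sports equipment → 9% → $4.8402
Jump rope $17.97: sports equipment → 9% → $1.6173
Dress shirt $64.88: clothing and footwear → 6.5% → $4.2172
Unrounded tax sum = $17.5608 → $17.56

$17.56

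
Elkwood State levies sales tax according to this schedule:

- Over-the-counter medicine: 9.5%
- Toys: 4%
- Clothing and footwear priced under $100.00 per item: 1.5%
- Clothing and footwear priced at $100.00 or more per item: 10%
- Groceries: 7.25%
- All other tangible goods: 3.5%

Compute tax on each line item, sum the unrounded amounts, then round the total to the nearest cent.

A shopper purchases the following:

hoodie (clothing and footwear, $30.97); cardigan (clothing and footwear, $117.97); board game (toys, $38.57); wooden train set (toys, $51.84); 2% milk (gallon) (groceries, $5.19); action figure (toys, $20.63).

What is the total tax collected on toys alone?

$4.44

Board game $38.57: toys → 4% → $1.5428
Wooden train set $51.84: toys → 4% → $2.0736
Action figure $20.63: toys → 4% → $0.8252
Tax on toys: unrounded sum = $4.4416 → $4.44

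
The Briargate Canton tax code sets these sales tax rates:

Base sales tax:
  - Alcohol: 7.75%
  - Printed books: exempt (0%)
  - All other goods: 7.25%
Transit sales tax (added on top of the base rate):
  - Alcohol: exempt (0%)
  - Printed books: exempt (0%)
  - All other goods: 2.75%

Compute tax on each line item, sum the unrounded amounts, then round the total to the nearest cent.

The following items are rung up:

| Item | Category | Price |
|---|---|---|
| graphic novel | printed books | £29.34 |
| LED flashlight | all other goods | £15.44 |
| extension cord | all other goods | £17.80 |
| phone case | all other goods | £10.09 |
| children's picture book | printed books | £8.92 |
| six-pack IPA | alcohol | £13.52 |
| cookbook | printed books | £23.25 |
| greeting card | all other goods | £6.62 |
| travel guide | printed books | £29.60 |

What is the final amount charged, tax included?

Graphic novel £29.34: printed books → 0% + 0% transit = 0% → £0.00
LED flashlight £15.44: all other goods → 7.25% + 2.75% transit = 10% → £1.544
Extension cord £17.80: all other goods → 7.25% + 2.75% transit = 10% → £1.78
Phone case £10.09: all other goods → 7.25% + 2.75% transit = 10% → £1.009
Children's picture book £8.92: printed books → 0% + 0% transit = 0% → £0.00
Six-pack IPA £13.52: alcohol → 7.75% + 0% transit = 7.75% → £1.0478
Cookbook £23.25: printed books → 0% + 0% transit = 0% → £0.00
Greeting card £6.62: all other goods → 7.25% + 2.75% transit = 10% → £0.662
Travel guide £29.60: printed books → 0% + 0% transit = 0% → £0.00
Subtotal = £154.58; unrounded tax = £6.0428 → £6.04; total due = £160.62

£160.62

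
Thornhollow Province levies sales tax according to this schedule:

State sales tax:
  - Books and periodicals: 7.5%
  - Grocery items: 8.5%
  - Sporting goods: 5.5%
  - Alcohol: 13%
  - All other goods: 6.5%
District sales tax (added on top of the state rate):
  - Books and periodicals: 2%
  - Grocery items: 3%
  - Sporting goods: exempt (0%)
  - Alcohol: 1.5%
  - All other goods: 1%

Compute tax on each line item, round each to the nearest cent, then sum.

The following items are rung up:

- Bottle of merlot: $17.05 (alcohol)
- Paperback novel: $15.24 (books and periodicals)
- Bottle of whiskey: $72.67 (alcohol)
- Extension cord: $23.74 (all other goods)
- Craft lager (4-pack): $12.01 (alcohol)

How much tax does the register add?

Bottle of merlot $17.05: alcohol → 13% + 1.5% district = 14.5% → $2.47
Paperback novel $15.24: books and periodicals → 7.5% + 2% district = 9.5% → $1.45
Bottle of whiskey $72.67: alcohol → 13% + 1.5% district = 14.5% → $10.54
Extension cord $23.74: all other goods → 6.5% + 1% district = 7.5% → $1.78
Craft lager (4-pack) $12.01: alcohol → 13% + 1.5% district = 14.5% → $1.74
Total tax = $2.47 + $1.45 + $10.54 + $1.78 + $1.74 = $17.98

$17.98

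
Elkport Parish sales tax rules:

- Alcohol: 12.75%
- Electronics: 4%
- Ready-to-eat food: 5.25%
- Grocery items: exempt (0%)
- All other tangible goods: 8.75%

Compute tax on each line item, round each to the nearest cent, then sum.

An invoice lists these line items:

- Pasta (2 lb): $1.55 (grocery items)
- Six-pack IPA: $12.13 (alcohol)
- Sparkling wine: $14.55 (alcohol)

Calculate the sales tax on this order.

Pasta (2 lb) $1.55: grocery items → 0% → $0.00
Six-pack IPA $12.13: alcohol → 12.75% → $1.55
Sparkling wine $14.55: alcohol → 12.75% → $1.86
Total tax = $1.55 + $1.86 = $3.41

$3.41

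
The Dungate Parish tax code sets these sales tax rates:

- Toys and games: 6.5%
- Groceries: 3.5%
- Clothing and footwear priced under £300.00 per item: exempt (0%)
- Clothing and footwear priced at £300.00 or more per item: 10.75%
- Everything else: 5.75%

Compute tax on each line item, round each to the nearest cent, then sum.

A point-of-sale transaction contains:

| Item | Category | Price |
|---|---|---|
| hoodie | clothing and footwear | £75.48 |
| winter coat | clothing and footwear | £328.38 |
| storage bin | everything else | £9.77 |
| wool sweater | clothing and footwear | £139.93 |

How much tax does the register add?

£35.86

Hoodie £75.48: clothing and footwear, under £300.00 → 0% → £0.00
Winter coat £328.38: clothing and footwear, £300.00 or more → 10.75% → £35.30
Storage bin £9.77: everything else → 5.75% → £0.56
Wool sweater £139.93: clothing and footwear, under £300.00 → 0% → £0.00
Total tax = £35.30 + £0.56 = £35.86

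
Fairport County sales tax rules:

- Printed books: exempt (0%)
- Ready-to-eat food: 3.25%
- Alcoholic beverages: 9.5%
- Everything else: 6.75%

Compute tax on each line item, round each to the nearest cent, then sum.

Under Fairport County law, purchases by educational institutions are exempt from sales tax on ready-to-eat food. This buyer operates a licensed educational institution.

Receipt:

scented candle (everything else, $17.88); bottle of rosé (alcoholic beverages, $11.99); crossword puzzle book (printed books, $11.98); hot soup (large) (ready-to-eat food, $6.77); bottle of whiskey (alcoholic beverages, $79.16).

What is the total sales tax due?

Scented candle $17.88: everything else → 6.75% → $1.21
Bottle of rosé $11.99: alcoholic beverages → 9.5% → $1.14
Crossword puzzle book $11.98: printed books → 0% → $0.00
Hot soup (large) $6.77: ready-to-eat food, buyer-exempt → 0% → $0.00
Bottle of whiskey $79.16: alcoholic beverages → 9.5% → $7.52
Total tax = $1.21 + $1.14 + $7.52 = $9.87

$9.87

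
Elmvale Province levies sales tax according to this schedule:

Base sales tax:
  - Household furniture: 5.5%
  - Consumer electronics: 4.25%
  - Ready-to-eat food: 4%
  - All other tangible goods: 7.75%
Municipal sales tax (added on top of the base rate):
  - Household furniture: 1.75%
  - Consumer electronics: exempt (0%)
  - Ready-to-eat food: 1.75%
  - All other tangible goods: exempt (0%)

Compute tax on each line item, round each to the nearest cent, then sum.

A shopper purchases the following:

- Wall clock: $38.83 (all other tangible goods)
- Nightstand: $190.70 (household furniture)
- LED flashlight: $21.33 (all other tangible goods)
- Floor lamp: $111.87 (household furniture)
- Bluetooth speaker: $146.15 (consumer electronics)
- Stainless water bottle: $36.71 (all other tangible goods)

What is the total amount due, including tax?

$581.25

Wall clock $38.83: all other tangible goods → 7.75% + 0% municipal = 7.75% → $3.01
Nightstand $190.70: household furniture → 5.5% + 1.75% municipal = 7.25% → $13.83
LED flashlight $21.33: all other tangible goods → 7.75% + 0% municipal = 7.75% → $1.65
Floor lamp $111.87: household furniture → 5.5% + 1.75% municipal = 7.25% → $8.11
Bluetooth speaker $146.15: consumer electronics → 4.25% + 0% municipal = 4.25% → $6.21
Stainless water bottle $36.71: all other tangible goods → 7.75% + 0% municipal = 7.75% → $2.85
Subtotal = $545.59; tax = $35.66; total due = $581.25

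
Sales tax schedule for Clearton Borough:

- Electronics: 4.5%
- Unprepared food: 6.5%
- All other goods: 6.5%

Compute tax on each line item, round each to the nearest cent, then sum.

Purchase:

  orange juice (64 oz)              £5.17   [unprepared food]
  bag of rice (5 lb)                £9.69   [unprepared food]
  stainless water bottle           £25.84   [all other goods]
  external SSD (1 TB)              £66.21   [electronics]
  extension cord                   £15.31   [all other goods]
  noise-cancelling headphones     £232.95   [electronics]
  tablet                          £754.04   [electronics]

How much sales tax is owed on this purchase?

Orange juice (64 oz) £5.17: unprepared food → 6.5% → £0.34
Bag of rice (5 lb) £9.69: unprepared food → 6.5% → £0.63
Stainless water bottle £25.84: all other goods → 6.5% → £1.68
External SSD (1 TB) £66.21: electronics → 4.5% → £2.98
Extension cord £15.31: all other goods → 6.5% → £1.00
Noise-cancelling headphones £232.95: electronics → 4.5% → £10.48
Tablet £754.04: electronics → 4.5% → £33.93
Total tax = £0.34 + £0.63 + £1.68 + £2.98 + £1.00 + £10.48 + £33.93 = £51.04

£51.04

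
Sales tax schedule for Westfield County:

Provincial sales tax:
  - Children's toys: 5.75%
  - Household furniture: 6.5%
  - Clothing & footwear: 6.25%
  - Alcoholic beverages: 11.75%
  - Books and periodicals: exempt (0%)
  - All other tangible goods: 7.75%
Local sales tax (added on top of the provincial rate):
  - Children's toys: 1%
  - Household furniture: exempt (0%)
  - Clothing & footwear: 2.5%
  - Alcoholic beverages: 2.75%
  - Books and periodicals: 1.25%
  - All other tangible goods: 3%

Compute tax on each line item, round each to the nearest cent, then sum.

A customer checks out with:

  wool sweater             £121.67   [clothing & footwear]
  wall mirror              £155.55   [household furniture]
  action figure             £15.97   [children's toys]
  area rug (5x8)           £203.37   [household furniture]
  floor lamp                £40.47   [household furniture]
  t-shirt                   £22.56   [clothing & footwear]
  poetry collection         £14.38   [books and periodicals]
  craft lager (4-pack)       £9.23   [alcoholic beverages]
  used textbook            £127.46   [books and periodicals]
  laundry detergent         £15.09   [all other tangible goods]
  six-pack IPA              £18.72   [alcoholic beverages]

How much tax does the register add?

Wool sweater £121.67: clothing & footwear → 6.25% + 2.5% local = 8.75% → £10.65
Wall mirror £155.55: household furniture → 6.5% + 0% local = 6.5% → £10.11
Action figure £15.97: children's toys → 5.75% + 1% local = 6.75% → £1.08
Area rug (5x8) £203.37: household furniture → 6.5% + 0% local = 6.5% → £13.22
Floor lamp £40.47: household furniture → 6.5% + 0% local = 6.5% → £2.63
T-shirt £22.56: clothing & footwear → 6.25% + 2.5% local = 8.75% → £1.97
Poetry collection £14.38: books and periodicals → 0% + 1.25% local = 1.25% → £0.18
Craft lager (4-pack) £9.23: alcoholic beverages → 11.75% + 2.75% local = 14.5% → £1.34
Used textbook £127.46: books and periodicals → 0% + 1.25% local = 1.25% → £1.59
Laundry detergent £15.09: all other tangible goods → 7.75% + 3% local = 10.75% → £1.62
Six-pack IPA £18.72: alcoholic beverages → 11.75% + 2.75% local = 14.5% → £2.71
Total tax = £10.65 + £10.11 + £1.08 + £13.22 + £2.63 + £1.97 + £0.18 + £1.34 + £1.59 + £1.62 + £2.71 = £47.10

£47.10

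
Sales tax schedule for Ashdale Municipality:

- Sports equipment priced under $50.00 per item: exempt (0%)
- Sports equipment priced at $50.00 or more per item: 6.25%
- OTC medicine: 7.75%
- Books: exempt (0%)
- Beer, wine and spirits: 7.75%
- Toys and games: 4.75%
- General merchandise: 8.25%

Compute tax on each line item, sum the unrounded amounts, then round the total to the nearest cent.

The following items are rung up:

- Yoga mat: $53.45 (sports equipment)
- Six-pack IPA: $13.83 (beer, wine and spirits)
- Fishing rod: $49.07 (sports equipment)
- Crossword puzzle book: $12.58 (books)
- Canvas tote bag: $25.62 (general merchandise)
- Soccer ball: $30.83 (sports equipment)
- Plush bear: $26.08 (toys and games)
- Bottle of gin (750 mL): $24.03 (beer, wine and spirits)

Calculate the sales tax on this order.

Yoga mat $53.45: sports equipment, $50.00 or more → 6.25% → $3.340625
Six-pack IPA $13.83: beer, wine and spirits → 7.75% → $1.071825
Fishing rod $49.07: sports equipment, under $50.00 → 0% → $0.00
Crossword puzzle book $12.58: books → 0% → $0.00
Canvas tote bag $25.62: general merchandise → 8.25% → $2.11365
Soccer ball $30.83: sports equipment, under $50.00 → 0% → $0.00
Plush bear $26.08: toys and games → 4.75% → $1.2388
Bottle of gin (750 mL) $24.03: beer, wine and spirits → 7.75% → $1.862325
Unrounded tax sum = $9.627225 → $9.63

$9.63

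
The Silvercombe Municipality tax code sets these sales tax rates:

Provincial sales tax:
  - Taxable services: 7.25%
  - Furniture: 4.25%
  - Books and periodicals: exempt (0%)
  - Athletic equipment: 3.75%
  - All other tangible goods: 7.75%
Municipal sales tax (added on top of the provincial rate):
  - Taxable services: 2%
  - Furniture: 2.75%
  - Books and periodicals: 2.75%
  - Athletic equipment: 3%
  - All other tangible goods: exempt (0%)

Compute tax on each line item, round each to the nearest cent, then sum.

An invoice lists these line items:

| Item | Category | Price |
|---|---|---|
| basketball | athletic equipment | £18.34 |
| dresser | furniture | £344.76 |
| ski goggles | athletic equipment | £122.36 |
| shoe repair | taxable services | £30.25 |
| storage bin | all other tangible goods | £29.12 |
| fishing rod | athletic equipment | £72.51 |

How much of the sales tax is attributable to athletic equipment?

Basketball £18.34: athletic equipment → 3.75% + 3% municipal = 6.75% → £1.24
Ski goggles £122.36: athletic equipment → 3.75% + 3% municipal = 6.75% → £8.26
Fishing rod £72.51: athletic equipment → 3.75% + 3% municipal = 6.75% → £4.89
Tax on athletic equipment = £1.24 + £8.26 + £4.89 = £14.39

£14.39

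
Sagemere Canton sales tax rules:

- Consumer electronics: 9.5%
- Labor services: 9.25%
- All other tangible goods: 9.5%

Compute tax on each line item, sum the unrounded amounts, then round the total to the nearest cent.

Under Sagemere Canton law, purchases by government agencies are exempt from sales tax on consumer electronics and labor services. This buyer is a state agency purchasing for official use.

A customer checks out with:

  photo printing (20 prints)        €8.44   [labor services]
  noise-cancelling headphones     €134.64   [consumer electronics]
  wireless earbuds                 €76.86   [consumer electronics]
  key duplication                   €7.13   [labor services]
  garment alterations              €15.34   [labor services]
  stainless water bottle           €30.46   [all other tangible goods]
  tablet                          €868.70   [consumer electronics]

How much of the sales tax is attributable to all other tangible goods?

Stainless water bottle €30.46: all other tangible goods → 9.5% → €2.8937
Tax on all other tangible goods: unrounded sum = €2.8937 → €2.89

€2.89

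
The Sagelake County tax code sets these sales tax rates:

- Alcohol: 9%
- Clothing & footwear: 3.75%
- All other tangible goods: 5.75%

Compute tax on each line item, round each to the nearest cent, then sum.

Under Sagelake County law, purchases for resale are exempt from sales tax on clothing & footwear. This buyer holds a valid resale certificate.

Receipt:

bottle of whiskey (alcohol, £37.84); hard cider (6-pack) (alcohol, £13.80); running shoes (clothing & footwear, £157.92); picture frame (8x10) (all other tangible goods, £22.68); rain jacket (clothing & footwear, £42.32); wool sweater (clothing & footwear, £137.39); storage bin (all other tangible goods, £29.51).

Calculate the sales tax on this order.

Bottle of whiskey £37.84: alcohol → 9% → £3.41
Hard cider (6-pack) £13.80: alcohol → 9% → £1.24
Running shoes £157.92: clothing & footwear, buyer-exempt → 0% → £0.00
Picture frame (8x10) £22.68: all other tangible goods → 5.75% → £1.30
Rain jacket £42.32: clothing & footwear, buyer-exempt → 0% → £0.00
Wool sweater £137.39: clothing & footwear, buyer-exempt → 0% → £0.00
Storage bin £29.51: all other tangible goods → 5.75% → £1.70
Total tax = £3.41 + £1.24 + £1.30 + £1.70 = £7.65

£7.65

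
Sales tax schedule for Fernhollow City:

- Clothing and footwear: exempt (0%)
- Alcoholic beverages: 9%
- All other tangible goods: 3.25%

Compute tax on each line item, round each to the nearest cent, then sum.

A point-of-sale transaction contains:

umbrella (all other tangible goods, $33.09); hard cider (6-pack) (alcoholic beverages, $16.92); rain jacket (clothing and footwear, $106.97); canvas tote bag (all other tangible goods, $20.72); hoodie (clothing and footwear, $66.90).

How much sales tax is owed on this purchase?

$3.27

Umbrella $33.09: all other tangible goods → 3.25% → $1.08
Hard cider (6-pack) $16.92: alcoholic beverages → 9% → $1.52
Rain jacket $106.97: clothing and footwear → 0% → $0.00
Canvas tote bag $20.72: all other tangible goods → 3.25% → $0.67
Hoodie $66.90: clothing and footwear → 0% → $0.00
Total tax = $1.08 + $1.52 + $0.67 = $3.27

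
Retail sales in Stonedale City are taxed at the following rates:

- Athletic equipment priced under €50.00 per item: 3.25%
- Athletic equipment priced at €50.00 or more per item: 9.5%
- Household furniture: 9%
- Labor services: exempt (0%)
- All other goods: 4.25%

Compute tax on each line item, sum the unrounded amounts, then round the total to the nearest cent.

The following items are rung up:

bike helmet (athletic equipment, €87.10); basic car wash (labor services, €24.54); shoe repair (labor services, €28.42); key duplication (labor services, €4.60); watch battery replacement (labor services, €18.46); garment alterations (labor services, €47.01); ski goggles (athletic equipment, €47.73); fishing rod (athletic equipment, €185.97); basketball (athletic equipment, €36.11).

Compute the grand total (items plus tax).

Bike helmet €87.10: athletic equipment, €50.00 or more → 9.5% → €8.2745
Basic car wash €24.54: labor services → 0% → €0.00
Shoe repair €28.42: labor services → 0% → €0.00
Key duplication €4.60: labor services → 0% → €0.00
Watch battery replacement €18.46: labor services → 0% → €0.00
Garment alterations €47.01: labor services → 0% → €0.00
Ski goggles €47.73: athletic equipment, under €50.00 → 3.25% → €1.551225
Fishing rod €185.97: athletic equipment, €50.00 or more → 9.5% → €17.66715
Basketball €36.11: athletic equipment, under €50.00 → 3.25% → €1.173575
Subtotal = €479.94; unrounded tax = €28.66645 → €28.67; total due = €508.61

€508.61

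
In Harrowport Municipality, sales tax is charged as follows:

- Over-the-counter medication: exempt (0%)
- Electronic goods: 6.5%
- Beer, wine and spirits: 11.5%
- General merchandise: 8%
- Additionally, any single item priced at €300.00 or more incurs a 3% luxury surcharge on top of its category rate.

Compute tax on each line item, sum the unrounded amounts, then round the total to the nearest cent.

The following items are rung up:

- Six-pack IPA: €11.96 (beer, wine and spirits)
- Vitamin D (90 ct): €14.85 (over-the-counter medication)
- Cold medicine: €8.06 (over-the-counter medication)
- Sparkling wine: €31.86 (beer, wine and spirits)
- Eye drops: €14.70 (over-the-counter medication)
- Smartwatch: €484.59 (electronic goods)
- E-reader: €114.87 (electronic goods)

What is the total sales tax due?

€58.54

Six-pack IPA €11.96: beer, wine and spirits → 11.5% → €1.3754
Vitamin D (90 ct) €14.85: over-the-counter medication → 0% → €0.00
Cold medicine €8.06: over-the-counter medication → 0% → €0.00
Sparkling wine €31.86: beer, wine and spirits → 11.5% → €3.6639
Eye drops €14.70: over-the-counter medication → 0% → €0.00
Smartwatch €484.59: electronic goods → 6.5% + 3% surcharge = 9.5% → €46.03605
E-reader €114.87: electronic goods → 6.5% → €7.46655
Unrounded tax sum = €58.5419 → €58.54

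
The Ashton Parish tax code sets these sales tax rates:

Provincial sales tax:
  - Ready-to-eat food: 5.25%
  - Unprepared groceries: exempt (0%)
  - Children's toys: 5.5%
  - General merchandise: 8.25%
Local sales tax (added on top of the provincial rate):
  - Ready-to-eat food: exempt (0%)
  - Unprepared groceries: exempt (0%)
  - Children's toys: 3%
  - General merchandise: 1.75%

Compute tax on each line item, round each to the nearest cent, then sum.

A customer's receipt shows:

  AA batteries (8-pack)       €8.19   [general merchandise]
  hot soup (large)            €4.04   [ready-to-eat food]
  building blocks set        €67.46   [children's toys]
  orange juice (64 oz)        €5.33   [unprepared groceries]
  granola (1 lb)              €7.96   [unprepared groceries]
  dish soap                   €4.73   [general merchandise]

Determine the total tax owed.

€7.23

AA batteries (8-pack) €8.19: general merchandise → 8.25% + 1.75% local = 10% → €0.82
Hot soup (large) €4.04: ready-to-eat food → 5.25% + 0% local = 5.25% → €0.21
Building blocks set €67.46: children's toys → 5.5% + 3% local = 8.5% → €5.73
Orange juice (64 oz) €5.33: unprepared groceries → 0% + 0% local = 0% → €0.00
Granola (1 lb) €7.96: unprepared groceries → 0% + 0% local = 0% → €0.00
Dish soap €4.73: general merchandise → 8.25% + 1.75% local = 10% → €0.47
Total tax = €0.82 + €0.21 + €5.73 + €0.47 = €7.23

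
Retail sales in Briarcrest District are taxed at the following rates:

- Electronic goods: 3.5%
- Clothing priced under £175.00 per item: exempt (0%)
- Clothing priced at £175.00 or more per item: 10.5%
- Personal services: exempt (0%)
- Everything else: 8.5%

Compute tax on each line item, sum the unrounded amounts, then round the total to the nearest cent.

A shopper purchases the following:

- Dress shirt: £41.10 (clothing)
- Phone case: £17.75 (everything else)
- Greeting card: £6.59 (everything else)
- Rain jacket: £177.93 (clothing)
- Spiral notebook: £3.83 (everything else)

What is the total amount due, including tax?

Dress shirt £41.10: clothing, under £175.00 → 0% → £0.00
Phone case £17.75: everything else → 8.5% → £1.50875
Greeting card £6.59: everything else → 8.5% → £0.56015
Rain jacket £177.93: clothing, £175.00 or more → 10.5% → £18.68265
Spiral notebook £3.83: everything else → 8.5% → £0.32555
Subtotal = £247.20; unrounded tax = £21.0771 → £21.08; total due = £268.28

£268.28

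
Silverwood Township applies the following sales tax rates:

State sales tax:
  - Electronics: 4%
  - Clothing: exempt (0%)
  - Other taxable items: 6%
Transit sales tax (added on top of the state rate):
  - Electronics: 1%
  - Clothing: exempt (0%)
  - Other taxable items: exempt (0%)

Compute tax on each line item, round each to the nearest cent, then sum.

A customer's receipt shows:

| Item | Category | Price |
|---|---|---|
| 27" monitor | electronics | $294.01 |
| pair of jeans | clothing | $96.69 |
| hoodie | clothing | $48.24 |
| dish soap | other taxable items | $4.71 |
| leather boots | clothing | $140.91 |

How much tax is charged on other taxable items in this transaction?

Dish soap $4.71: other taxable items → 6% + 0% transit = 6% → $0.28
Tax on other taxable items = $0.28

$0.28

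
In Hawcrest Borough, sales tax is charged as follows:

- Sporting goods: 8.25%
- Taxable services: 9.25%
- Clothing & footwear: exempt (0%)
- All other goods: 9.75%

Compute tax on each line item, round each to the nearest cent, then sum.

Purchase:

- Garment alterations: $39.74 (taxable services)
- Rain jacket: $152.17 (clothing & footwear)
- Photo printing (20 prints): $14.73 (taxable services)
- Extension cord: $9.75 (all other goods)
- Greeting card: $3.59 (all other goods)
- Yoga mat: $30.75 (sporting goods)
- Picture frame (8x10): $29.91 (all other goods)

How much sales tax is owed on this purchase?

Garment alterations $39.74: taxable services → 9.25% → $3.68
Rain jacket $152.17: clothing & footwear → 0% → $0.00
Photo printing (20 prints) $14.73: taxable services → 9.25% → $1.36
Extension cord $9.75: all other goods → 9.75% → $0.95
Greeting card $3.59: all other goods → 9.75% → $0.35
Yoga mat $30.75: sporting goods → 8.25% → $2.54
Picture frame (8x10) $29.91: all other goods → 9.75% → $2.92
Total tax = $3.68 + $1.36 + $0.95 + $0.35 + $2.54 + $2.92 = $11.80

$11.80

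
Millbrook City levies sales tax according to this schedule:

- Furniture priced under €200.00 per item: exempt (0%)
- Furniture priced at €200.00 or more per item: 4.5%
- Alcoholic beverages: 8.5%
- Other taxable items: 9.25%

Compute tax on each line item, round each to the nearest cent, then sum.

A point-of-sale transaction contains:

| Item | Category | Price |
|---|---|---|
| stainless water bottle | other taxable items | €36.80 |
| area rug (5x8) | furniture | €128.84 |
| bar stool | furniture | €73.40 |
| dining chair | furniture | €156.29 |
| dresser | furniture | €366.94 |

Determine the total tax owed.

€19.91

Stainless water bottle €36.80: other taxable items → 9.25% → €3.40
Area rug (5x8) €128.84: furniture, under €200.00 → 0% → €0.00
Bar stool €73.40: furniture, under €200.00 → 0% → €0.00
Dining chair €156.29: furniture, under €200.00 → 0% → €0.00
Dresser €366.94: furniture, €200.00 or more → 4.5% → €16.51
Total tax = €3.40 + €16.51 = €19.91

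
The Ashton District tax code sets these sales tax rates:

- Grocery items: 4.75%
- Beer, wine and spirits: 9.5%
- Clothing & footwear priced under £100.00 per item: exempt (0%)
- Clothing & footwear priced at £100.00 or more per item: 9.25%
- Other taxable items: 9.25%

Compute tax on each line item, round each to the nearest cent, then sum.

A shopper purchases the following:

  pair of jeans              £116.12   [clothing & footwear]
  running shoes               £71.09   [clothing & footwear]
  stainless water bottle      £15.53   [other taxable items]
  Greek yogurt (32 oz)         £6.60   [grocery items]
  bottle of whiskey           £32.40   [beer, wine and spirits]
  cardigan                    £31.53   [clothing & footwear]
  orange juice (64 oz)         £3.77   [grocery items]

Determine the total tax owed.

Pair of jeans £116.12: clothing & footwear, £100.00 or more → 9.25% → £10.74
Running shoes £71.09: clothing & footwear, under £100.00 → 0% → £0.00
Stainless water bottle £15.53: other taxable items → 9.25% → £1.44
Greek yogurt (32 oz) £6.60: grocery items → 4.75% → £0.31
Bottle of whiskey £32.40: beer, wine and spirits → 9.5% → £3.08
Cardigan £31.53: clothing & footwear, under £100.00 → 0% → £0.00
Orange juice (64 oz) £3.77: grocery items → 4.75% → £0.18
Total tax = £10.74 + £1.44 + £0.31 + £3.08 + £0.18 = £15.75

£15.75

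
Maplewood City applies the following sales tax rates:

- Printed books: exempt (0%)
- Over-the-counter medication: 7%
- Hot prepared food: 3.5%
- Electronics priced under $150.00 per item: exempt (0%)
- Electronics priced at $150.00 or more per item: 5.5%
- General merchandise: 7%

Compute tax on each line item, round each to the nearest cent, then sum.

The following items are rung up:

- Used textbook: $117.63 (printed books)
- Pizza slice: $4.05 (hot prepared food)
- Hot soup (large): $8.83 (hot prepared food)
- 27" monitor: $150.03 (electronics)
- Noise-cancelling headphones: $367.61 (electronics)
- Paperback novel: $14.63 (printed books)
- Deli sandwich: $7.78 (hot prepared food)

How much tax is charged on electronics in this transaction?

$28.47

27" monitor $150.03: electronics, $150.00 or more → 5.5% → $8.25
Noise-cancelling headphones $367.61: electronics, $150.00 or more → 5.5% → $20.22
Tax on electronics = $8.25 + $20.22 = $28.47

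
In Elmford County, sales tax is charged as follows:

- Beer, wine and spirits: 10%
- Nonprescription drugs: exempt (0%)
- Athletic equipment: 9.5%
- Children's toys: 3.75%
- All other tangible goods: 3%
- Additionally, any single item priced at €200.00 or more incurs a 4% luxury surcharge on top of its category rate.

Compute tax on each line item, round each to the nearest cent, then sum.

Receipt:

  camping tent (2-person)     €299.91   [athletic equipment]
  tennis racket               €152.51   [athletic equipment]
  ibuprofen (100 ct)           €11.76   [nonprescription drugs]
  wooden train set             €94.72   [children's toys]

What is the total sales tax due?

€58.53

Camping tent (2-person) €299.91: athletic equipment → 9.5% + 4% surcharge = 13.5% → €40.49
Tennis racket €152.51: athletic equipment → 9.5% → €14.49
Ibuprofen (100 ct) €11.76: nonprescription drugs → 0% → €0.00
Wooden train set €94.72: children's toys → 3.75% → €3.55
Total tax = €40.49 + €14.49 + €3.55 = €58.53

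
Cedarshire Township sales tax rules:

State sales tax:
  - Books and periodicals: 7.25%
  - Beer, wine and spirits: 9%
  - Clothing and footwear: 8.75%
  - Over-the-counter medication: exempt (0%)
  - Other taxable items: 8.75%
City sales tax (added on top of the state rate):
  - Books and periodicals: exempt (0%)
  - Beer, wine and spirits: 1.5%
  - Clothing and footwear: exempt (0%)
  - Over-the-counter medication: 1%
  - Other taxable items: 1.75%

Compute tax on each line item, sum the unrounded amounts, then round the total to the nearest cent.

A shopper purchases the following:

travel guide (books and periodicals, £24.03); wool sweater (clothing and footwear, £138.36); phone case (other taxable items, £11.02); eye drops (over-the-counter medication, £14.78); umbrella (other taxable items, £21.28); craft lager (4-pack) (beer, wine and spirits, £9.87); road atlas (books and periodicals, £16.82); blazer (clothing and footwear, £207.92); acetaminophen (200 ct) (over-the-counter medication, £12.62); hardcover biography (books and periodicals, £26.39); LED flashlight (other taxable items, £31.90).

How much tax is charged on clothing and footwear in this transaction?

Wool sweater £138.36: clothing and footwear → 8.75% + 0% city = 8.75% → £12.1065
Blazer £207.92: clothing and footwear → 8.75% + 0% city = 8.75% → £18.193
Tax on clothing and footwear: unrounded sum = £30.2995 → £30.30

£30.30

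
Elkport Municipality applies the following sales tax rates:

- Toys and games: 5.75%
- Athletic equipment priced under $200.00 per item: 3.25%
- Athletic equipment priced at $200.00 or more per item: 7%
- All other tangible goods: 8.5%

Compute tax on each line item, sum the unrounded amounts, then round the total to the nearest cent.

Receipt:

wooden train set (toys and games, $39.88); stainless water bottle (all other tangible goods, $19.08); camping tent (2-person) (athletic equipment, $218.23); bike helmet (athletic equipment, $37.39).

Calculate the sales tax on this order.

$20.41

Wooden train set $39.88: toys and games → 5.75% → $2.2931
Stainless water bottle $19.08: all other tangible goods → 8.5% → $1.6218
Camping tent (2-person) $218.23: athletic equipment, $200.00 or more → 7% → $15.2761
Bike helmet $37.39: athletic equipment, under $200.00 → 3.25% → $1.215175
Unrounded tax sum = $20.406175 → $20.41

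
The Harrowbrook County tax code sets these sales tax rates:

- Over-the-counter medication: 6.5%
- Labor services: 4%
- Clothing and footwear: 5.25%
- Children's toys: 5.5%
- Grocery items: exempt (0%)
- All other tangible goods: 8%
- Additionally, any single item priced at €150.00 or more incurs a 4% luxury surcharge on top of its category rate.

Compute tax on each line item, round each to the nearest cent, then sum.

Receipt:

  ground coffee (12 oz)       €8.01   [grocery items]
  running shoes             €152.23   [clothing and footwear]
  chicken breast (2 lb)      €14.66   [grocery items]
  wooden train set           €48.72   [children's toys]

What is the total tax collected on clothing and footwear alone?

Running shoes €152.23: clothing and footwear → 5.25% + 4% surcharge = 9.25% → €14.08
Tax on clothing and footwear = €14.08

€14.08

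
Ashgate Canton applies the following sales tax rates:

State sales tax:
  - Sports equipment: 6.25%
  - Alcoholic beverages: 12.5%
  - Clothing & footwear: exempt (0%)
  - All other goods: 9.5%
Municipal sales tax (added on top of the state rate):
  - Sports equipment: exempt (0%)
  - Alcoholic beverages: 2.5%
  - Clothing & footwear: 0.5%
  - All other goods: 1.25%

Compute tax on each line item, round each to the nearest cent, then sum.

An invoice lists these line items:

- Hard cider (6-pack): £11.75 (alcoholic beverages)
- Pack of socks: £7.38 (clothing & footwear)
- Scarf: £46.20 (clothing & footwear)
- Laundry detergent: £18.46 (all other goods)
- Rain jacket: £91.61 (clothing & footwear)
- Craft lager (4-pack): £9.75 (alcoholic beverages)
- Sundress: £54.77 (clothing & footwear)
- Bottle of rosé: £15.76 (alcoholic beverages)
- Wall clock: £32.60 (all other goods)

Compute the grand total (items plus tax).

Hard cider (6-pack) £11.75: alcoholic beverages → 12.5% + 2.5% municipal = 15% → £1.76
Pack of socks £7.38: clothing & footwear → 0% + 0.5% municipal = 0.5% → £0.04
Scarf £46.20: clothing & footwear → 0% + 0.5% municipal = 0.5% → £0.23
Laundry detergent £18.46: all other goods → 9.5% + 1.25% municipal = 10.75% → £1.98
Rain jacket £91.61: clothing & footwear → 0% + 0.5% municipal = 0.5% → £0.46
Craft lager (4-pack) £9.75: alcoholic beverages → 12.5% + 2.5% municipal = 15% → £1.46
Sundress £54.77: clothing & footwear → 0% + 0.5% municipal = 0.5% → £0.27
Bottle of rosé £15.76: alcoholic beverages → 12.5% + 2.5% municipal = 15% → £2.36
Wall clock £32.60: all other goods → 9.5% + 1.25% municipal = 10.75% → £3.50
Subtotal = £288.28; tax = £12.06; total due = £300.34

£300.34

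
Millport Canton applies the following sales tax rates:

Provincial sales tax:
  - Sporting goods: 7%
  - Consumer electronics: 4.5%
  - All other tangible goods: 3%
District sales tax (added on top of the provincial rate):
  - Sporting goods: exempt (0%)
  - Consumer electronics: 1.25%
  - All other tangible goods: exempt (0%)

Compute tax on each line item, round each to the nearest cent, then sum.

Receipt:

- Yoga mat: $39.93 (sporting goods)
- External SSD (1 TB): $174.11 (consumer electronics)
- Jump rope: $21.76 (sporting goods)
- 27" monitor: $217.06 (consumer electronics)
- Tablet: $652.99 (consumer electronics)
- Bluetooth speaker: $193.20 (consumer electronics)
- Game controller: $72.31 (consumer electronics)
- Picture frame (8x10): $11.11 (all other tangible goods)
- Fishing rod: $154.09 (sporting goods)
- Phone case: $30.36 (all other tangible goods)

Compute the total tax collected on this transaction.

$91.66

Yoga mat $39.93: sporting goods → 7% + 0% district = 7% → $2.80
External SSD (1 TB) $174.11: consumer electronics → 4.5% + 1.25% district = 5.75% → $10.01
Jump rope $21.76: sporting goods → 7% + 0% district = 7% → $1.52
27" monitor $217.06: consumer electronics → 4.5% + 1.25% district = 5.75% → $12.48
Tablet $652.99: consumer electronics → 4.5% + 1.25% district = 5.75% → $37.55
Bluetooth speaker $193.20: consumer electronics → 4.5% + 1.25% district = 5.75% → $11.11
Game controller $72.31: consumer electronics → 4.5% + 1.25% district = 5.75% → $4.16
Picture frame (8x10) $11.11: all other tangible goods → 3% + 0% district = 3% → $0.33
Fishing rod $154.09: sporting goods → 7% + 0% district = 7% → $10.79
Phone case $30.36: all other tangible goods → 3% + 0% district = 3% → $0.91
Total tax = $2.80 + $10.01 + $1.52 + $12.48 + $37.55 + $11.11 + $4.16 + $0.33 + $10.79 + $0.91 = $91.66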